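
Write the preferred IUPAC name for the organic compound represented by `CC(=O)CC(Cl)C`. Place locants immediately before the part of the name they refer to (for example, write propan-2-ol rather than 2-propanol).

4-chloropentan-2-one

The longest carbon chain that includes the carbonyl has 5 carbons, so the parent hydride is pentane.
The highest-priority functional group is a ketone (C=O on an internal carbon), so the name ends in -one.
Number the chain so that numbering from this end puts the carbonyl group at C-2 rather than C-4.
That gives the carbonyl at C-2; a chloro group at C-4.
Putting it together: 4-chloropentan-2-one.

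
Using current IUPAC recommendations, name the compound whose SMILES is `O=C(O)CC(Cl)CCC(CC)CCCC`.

3-chloro-6-ethyldecanoic acid

The longest carbon chain that includes the –COOH group has 10 carbons, so the parent hydride is decane.
The principal characteristic group is a carboxylic acid (terminal –COOH), named with the suffix -oic acid.
The numbering direction is chosen so that the carboxylic acid carbon is C-1 by definition.
That gives a chloro group at C-3; an ethyl group at C-6.
The substituents are ordered alphabetically, ignoring any di-/tri- multipliers.
Assembling the pieces gives 3-chloro-6-ethyldecanoic acid.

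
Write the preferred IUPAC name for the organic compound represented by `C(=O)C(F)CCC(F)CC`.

The longest carbon chain that includes the –CHO group has 7 carbons, so the parent hydride is heptane.
An aldehyde (terminal –CHO) is the principal characteristic group, giving the suffix -al.
Number the chain so that the aldehyde carbon is C-1 by definition.
This places fluoro groups at C-2 and C-5.
Assembling the pieces gives 2,5-difluoroheptanal.

2,5-difluoroheptanal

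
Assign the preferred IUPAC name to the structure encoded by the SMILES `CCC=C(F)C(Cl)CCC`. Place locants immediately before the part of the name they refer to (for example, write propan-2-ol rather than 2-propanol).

5-chloro-4-fluorooct-3-ene

The longest chain bearing the multiple bond is 8 carbons long (octane).
The chain contains a C=C double bond, so the unsaturation ending is -ene.
Choose the numbering such that numbering from this end puts the double bond at C-3 rather than C-5.
This places the double bond between C-3 and C-4; a chloro group at C-5; a fluoro group at C-4.
The substituents are ordered alphabetically, ignoring any di-/tri- multipliers.
Putting it together: 5-chloro-4-fluorooct-3-ene.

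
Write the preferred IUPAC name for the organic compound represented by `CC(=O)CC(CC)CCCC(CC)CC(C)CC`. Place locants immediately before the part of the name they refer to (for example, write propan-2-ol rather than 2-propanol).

4,8-diethyl-10-methyldodecan-2-one

The longest carbon chain that includes the carbonyl has 12 carbons, so the parent hydride is dodecane.
The highest-priority functional group is a ketone (C=O on an internal carbon), so the name ends in -one.
Number the chain so that numbering from this end puts the carbonyl group at C-2 rather than C-11.
That gives the carbonyl at C-2; ethyl groups at C-4 and C-8; a methyl group at C-10.
Prefixes are listed alphabetically: ethyl, methyl.
Assembling the pieces gives 4,8-diethyl-10-methyldodecan-2-one.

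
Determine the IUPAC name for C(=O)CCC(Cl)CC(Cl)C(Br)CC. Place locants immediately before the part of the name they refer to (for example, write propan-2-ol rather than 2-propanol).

Counting along the main chain through the –CHO group gives 9 carbons: the parent is nonane.
The highest-priority functional group is an aldehyde (terminal –CHO), so the name ends in -al.
The numbering direction is chosen so that the aldehyde carbon is C-1 by definition.
This places a bromo group at C-7; chloro groups at C-4 and C-6.
Prefixes are listed alphabetically: bromo, chloro.
Putting it together: 7-bromo-4,6-dichlorononanal.

7-bromo-4,6-dichlorononanal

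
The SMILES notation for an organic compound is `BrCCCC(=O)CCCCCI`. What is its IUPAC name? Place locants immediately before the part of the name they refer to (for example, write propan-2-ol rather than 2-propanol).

1-bromo-9-iodononan-4-one

The longest carbon chain that includes the carbonyl has 9 carbons, so the parent hydride is nonane.
The principal characteristic group is a ketone (C=O on an internal carbon), named with the suffix -one.
Choose the numbering such that numbering from this end puts the carbonyl group at C-4 rather than C-6.
With this numbering: the carbonyl at C-4; a bromo group at C-1; an iodo group at C-9.
The substituents are ordered alphabetically, ignoring any di-/tri- multipliers.
Assembling the pieces gives 1-bromo-9-iodononan-4-one.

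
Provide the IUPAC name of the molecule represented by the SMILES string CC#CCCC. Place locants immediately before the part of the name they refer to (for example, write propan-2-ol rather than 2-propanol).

The longest carbon chain that includes the multiple bond has 6 carbons, so the parent hydride is hexane.
A C≡C triple bond in the chain gives the infix -yne-.
Number the chain so that numbering from this end puts the triple bond at C-2 rather than C-4.
That gives the triple bond between C-2 and C-3.
Putting it together: hex-2-yne.

hex-2-yne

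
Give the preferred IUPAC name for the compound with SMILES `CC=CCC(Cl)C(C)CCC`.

Counting along the main chain through the multiple bond gives 9 carbons: the parent is nonane.
There is one C=C double bond, indicated by the ending -ene.
The numbering direction is chosen so that numbering from this end puts the double bond at C-2 rather than C-7.
With this numbering: the double bond between C-2 and C-3; a chloro group at C-5; a methyl group at C-6.
Substituent prefixes are cited in alphabetical order (multiplying prefixes like di-/tri- are ignored for ordering).
The name is 5-chloro-6-methylnon-2-ene.

5-chloro-6-methylnon-2-ene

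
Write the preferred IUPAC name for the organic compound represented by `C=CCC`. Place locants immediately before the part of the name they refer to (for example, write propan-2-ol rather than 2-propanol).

but-1-ene

The longest chain bearing the multiple bond is 4 carbons long (butane).
The chain contains a C=C double bond, so the unsaturation ending is -ene.
Number the chain so that numbering from this end puts the double bond at C-1 rather than C-3.
With this numbering: the double bond between C-1 and C-2.
Assembling the pieces gives but-1-ene.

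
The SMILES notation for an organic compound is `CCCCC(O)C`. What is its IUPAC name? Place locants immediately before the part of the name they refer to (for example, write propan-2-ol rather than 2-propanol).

hexan-2-ol

The longest chain bearing the –OH group is 6 carbons long (hexane).
The principal characteristic group is an alcohol (–OH), named with the suffix -ol.
Choose the numbering such that numbering from this end puts the hydroxyl group at C-2 rather than C-5.
This places the hydroxyl at C-2.
The name is hexan-2-ol.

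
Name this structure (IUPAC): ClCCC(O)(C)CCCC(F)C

The longest chain bearing the –OH group is 8 carbons long (octane).
The highest-priority functional group is an alcohol (–OH), so the name ends in -ol.
Choose the numbering such that numbering from this end puts the hydroxyl group at C-3 rather than C-6.
This places the hydroxyl at C-3; a chloro group at C-1; a fluoro group at C-7; a methyl group at C-3.
Prefixes are listed alphabetically: chloro, fluoro, methyl.
The name is 1-chloro-7-fluoro-3-methyloctan-3-ol.

1-chloro-7-fluoro-3-methyloctan-3-ol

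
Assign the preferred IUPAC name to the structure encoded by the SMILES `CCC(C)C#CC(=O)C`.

The longest chain bearing the carbonyl and the multiple bond is 7 carbons long (heptane).
The highest-priority functional group is a ketone (C=O on an internal carbon), so the name ends in -one.
A C≡C triple bond in the chain gives the infix -yne-.
Choose the numbering such that numbering from this end puts the carbonyl group at C-2 rather than C-6.
With this numbering: the carbonyl at C-2; the triple bond between C-3 and C-4; a methyl group at C-5.
Assembling the pieces gives 5-methylhept-3-yn-2-one.

5-methylhept-3-yn-2-one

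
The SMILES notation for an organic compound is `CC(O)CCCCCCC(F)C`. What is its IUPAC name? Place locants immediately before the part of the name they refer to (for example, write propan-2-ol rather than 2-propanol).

The longest carbon chain that includes the –OH group has 10 carbons, so the parent hydride is decane.
The principal characteristic group is an alcohol (–OH), named with the suffix -ol.
Choose the numbering such that numbering from this end puts the hydroxyl group at C-2 rather than C-9.
This places the hydroxyl at C-2; a fluoro group at C-9.
The name is 9-fluorodecan-2-ol.

9-fluorodecan-2-ol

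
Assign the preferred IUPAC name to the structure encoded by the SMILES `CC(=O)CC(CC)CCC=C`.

4-ethyloct-7-en-2-one

The longest chain bearing the carbonyl and the multiple bond is 8 carbons long (octane).
A ketone (C=O on an internal carbon) is the principal characteristic group, giving the suffix -one.
There is one C=C double bond, indicated by the ending -ene.
Choose the numbering such that numbering from this end puts the carbonyl group at C-2 rather than C-7.
That gives the carbonyl at C-2; the double bond between C-7 and C-8; an ethyl group at C-4.
Assembling the pieces gives 4-ethyloct-7-en-2-one.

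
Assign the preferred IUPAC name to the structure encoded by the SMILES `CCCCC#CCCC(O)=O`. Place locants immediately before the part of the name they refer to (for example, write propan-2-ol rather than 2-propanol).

non-4-ynoic acid

Counting along the main chain through the –COOH group and the multiple bond gives 9 carbons: the parent is nonane.
The highest-priority functional group is a carboxylic acid (terminal –COOH), so the name ends in -oic acid.
A C≡C triple bond in the chain gives the infix -yne-.
Choose the numbering such that the carboxylic acid carbon is C-1 by definition.
With this numbering: the triple bond between C-4 and C-5.
Assembling the pieces gives non-4-ynoic acid.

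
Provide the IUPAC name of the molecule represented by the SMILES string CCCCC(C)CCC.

The longest continuous carbon chain has 8 atoms, so the parent hydride is octane.
Number the chain so that the substituent locant set {4} is lower than {5} at the first point of difference.
This places a methyl group at C-4.
Putting it together: 4-methyloctane.

4-methyloctane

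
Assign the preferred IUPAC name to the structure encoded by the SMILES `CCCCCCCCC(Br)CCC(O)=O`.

The longest chain bearing the –COOH group is 12 carbons long (dodecane).
The highest-priority functional group is a carboxylic acid (terminal –COOH), so the name ends in -oic acid.
The numbering direction is chosen so that the carboxylic acid carbon is C-1 by definition.
That gives a bromo group at C-4.
Assembling the pieces gives 4-bromododecanoic acid.

4-bromododecanoic acid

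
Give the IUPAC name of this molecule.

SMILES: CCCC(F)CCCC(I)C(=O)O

6-fluoro-2-iodononanoic acid

The longest chain bearing the –COOH group is 9 carbons long (nonane).
The highest-priority functional group is a carboxylic acid (terminal –COOH), so the name ends in -oic acid.
Number the chain so that the carboxylic acid carbon is C-1 by definition.
With this numbering: a fluoro group at C-6; an iodo group at C-2.
Prefixes are listed alphabetically: fluoro, iodo.
Putting it together: 6-fluoro-2-iodononanoic acid.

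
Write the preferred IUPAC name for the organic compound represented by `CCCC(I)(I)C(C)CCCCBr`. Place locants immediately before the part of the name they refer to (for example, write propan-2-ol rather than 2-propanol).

1-bromo-6,6-diiodo-5-methylnonane

The longest continuous carbon chain has 9 atoms, so the parent hydride is nonane.
Number the chain so that the substituent locant set {1,5,6,6} is lower than {4,4,5,9} at the first point of difference.
With this numbering: a bromo group at C-1; two iodo groups at C-6; a methyl group at C-5.
Prefixes are listed alphabetically: bromo, iodo, methyl.
The name is 1-bromo-6,6-diiodo-5-methylnonane.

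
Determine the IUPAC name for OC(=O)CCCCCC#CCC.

dec-7-ynoic acid

The longest chain bearing the –COOH group and the multiple bond is 10 carbons long (decane).
A carboxylic acid (terminal –COOH) is the principal characteristic group, giving the suffix -oic acid.
The chain contains a C≡C triple bond, so the unsaturation ending is -yne.
Choose the numbering such that the carboxylic acid carbon is C-1 by definition.
This places the triple bond between C-7 and C-8.
The name is dec-7-ynoic acid.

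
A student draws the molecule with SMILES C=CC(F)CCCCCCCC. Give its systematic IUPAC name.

The longest chain bearing the multiple bond is 11 carbons long (undecane).
There is one C=C double bond, indicated by the ending -ene.
The numbering direction is chosen so that numbering from this end puts the double bond at C-1 rather than C-10.
That gives the double bond between C-1 and C-2; a fluoro group at C-3.
The name is 3-fluoroundec-1-ene.

3-fluoroundec-1-ene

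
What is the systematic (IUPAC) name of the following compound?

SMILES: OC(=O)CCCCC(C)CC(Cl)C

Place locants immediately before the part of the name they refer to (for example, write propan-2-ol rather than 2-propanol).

8-chloro-6-methylnonanoic acid

Counting along the main chain through the –COOH group gives 9 carbons: the parent is nonane.
The highest-priority functional group is a carboxylic acid (terminal –COOH), so the name ends in -oic acid.
Choose the numbering such that the carboxylic acid carbon is C-1 by definition.
With this numbering: a chloro group at C-8; a methyl group at C-6.
The substituents are ordered alphabetically, ignoring any di-/tri- multipliers.
Assembling the pieces gives 8-chloro-6-methylnonanoic acid.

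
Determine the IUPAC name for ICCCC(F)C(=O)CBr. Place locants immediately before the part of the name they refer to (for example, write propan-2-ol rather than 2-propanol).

The longest chain bearing the carbonyl is 6 carbons long (hexane).
A ketone (C=O on an internal carbon) is the principal characteristic group, giving the suffix -one.
The numbering direction is chosen so that numbering from this end puts the carbonyl group at C-2 rather than C-5.
That gives the carbonyl at C-2; a bromo group at C-1; a fluoro group at C-3; an iodo group at C-6.
Prefixes are listed alphabetically: bromo, fluoro, iodo.
Assembling the pieces gives 1-bromo-3-fluoro-6-iodohexan-2-one.

1-bromo-3-fluoro-6-iodohexan-2-one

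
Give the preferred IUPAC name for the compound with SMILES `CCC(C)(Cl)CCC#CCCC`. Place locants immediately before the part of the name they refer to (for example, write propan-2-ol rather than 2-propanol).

8-chloro-8-methyldec-4-yne

The longest carbon chain that includes the multiple bond has 10 carbons, so the parent hydride is decane.
There is one C≡C triple bond, indicated by the ending -yne.
Number the chain so that numbering from this end puts the triple bond at C-4 rather than C-6.
That gives the triple bond between C-4 and C-5; a chloro group at C-8; a methyl group at C-8.
Substituent prefixes are cited in alphabetical order (multiplying prefixes like di-/tri- are ignored for ordering).
Putting it together: 8-chloro-8-methyldec-4-yne.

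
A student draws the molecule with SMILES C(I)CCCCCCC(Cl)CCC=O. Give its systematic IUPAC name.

The longest chain bearing the –CHO group is 11 carbons long (undecane).
An aldehyde (terminal –CHO) is the principal characteristic group, giving the suffix -al.
Choose the numbering such that the aldehyde carbon is C-1 by definition.
With this numbering: a chloro group at C-4; an iodo group at C-11.
Prefixes are listed alphabetically: chloro, iodo.
Assembling the pieces gives 4-chloro-11-iodoundecanal.

4-chloro-11-iodoundecanal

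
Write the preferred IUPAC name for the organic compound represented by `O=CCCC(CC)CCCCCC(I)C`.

The longest carbon chain that includes the –CHO group has 11 carbons, so the parent hydride is undecane.
The highest-priority functional group is an aldehyde (terminal –CHO), so the name ends in -al.
The numbering direction is chosen so that the aldehyde carbon is C-1 by definition.
This places an ethyl group at C-4; an iodo group at C-10.
Prefixes are listed alphabetically: ethyl, iodo.
The name is 4-ethyl-10-iodoundecanal.

4-ethyl-10-iodoundecanal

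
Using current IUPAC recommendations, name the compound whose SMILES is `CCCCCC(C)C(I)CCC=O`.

The longest chain bearing the –CHO group is 10 carbons long (decane).
The principal characteristic group is an aldehyde (terminal –CHO), named with the suffix -al.
Number the chain so that the aldehyde carbon is C-1 by definition.
With this numbering: an iodo group at C-4; a methyl group at C-5.
Prefixes are listed alphabetically: iodo, methyl.
Assembling the pieces gives 4-iodo-5-methyldecanal.

4-iodo-5-methyldecanal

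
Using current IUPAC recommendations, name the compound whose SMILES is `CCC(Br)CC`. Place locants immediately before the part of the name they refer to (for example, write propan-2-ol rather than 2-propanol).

3-bromopentane

The longest carbon chain is 5 atoms: the parent is pentane.
Numbering from either end gives identical locants here.
That gives a bromo group at C-3.
Putting it together: 3-bromopentane.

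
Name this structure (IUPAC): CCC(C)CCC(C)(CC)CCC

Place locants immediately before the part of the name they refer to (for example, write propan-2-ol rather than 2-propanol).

The parent chain contains 9 carbons (nonane).
The numbering direction is chosen so that the substituent locant set {3,6,6} is lower than {4,4,7} at the first point of difference.
That gives an ethyl group at C-6; methyl groups at C-3 and C-6.
Substituent prefixes are cited in alphabetical order (multiplying prefixes like di-/tri- are ignored for ordering).
Assembling the pieces gives 6-ethyl-3,6-dimethylnonane.

6-ethyl-3,6-dimethylnonane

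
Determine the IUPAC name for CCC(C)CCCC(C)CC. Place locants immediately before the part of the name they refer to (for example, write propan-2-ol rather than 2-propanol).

3,7-dimethylnonane

The parent chain contains 9 carbons (nonane).
Numbering from either end gives identical locants here.
This places methyl groups at C-3 and C-7.
The name is 3,7-dimethylnonane.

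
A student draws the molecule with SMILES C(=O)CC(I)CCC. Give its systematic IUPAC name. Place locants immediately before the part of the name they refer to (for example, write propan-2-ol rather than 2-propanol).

The longest chain bearing the –CHO group is 6 carbons long (hexane).
An aldehyde (terminal –CHO) is the principal characteristic group, giving the suffix -al.
The numbering direction is chosen so that the aldehyde carbon is C-1 by definition.
This places an iodo group at C-3.
Putting it together: 3-iodohexanal.

3-iodohexanal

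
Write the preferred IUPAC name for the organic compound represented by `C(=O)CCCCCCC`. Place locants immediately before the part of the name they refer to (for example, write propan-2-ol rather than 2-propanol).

octanal

The longest chain bearing the –CHO group is 8 carbons long (octane).
The highest-priority functional group is an aldehyde (terminal –CHO), so the name ends in -al.
Choose the numbering such that the aldehyde carbon is C-1 by definition.
Putting it together: octanal.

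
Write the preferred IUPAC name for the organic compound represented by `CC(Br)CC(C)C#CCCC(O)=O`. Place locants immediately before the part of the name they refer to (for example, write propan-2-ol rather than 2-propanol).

The longest carbon chain that includes the –COOH group and the multiple bond has 9 carbons, so the parent hydride is nonane.
A carboxylic acid (terminal –COOH) is the principal characteristic group, giving the suffix -oic acid.
A C≡C triple bond in the chain gives the infix -yne-.
The numbering direction is chosen so that the carboxylic acid carbon is C-1 by definition.
That gives the triple bond between C-4 and C-5; a bromo group at C-8; a methyl group at C-6.
Substituent prefixes are cited in alphabetical order (multiplying prefixes like di-/tri- are ignored for ordering).
Putting it together: 8-bromo-6-methylnon-4-ynoic acid.

8-bromo-6-methylnon-4-ynoic acid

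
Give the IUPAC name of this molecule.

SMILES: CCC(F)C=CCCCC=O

Counting along the main chain through the –CHO group and the multiple bond gives 9 carbons: the parent is nonane.
The highest-priority functional group is an aldehyde (terminal –CHO), so the name ends in -al.
There is one C=C double bond, indicated by the ending -ene.
The numbering direction is chosen so that the aldehyde carbon is C-1 by definition.
That gives the double bond between C-5 and C-6; a fluoro group at C-7.
Putting it together: 7-fluoronon-5-enal.

7-fluoronon-5-enal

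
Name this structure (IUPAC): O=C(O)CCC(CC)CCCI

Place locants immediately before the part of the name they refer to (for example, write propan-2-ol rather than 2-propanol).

4-ethyl-7-iodoheptanoic acid

The longest carbon chain that includes the –COOH group has 7 carbons, so the parent hydride is heptane.
The highest-priority functional group is a carboxylic acid (terminal –COOH), so the name ends in -oic acid.
The numbering direction is chosen so that the carboxylic acid carbon is C-1 by definition.
That gives an ethyl group at C-4; an iodo group at C-7.
The substituents are ordered alphabetically, ignoring any di-/tri- multipliers.
Assembling the pieces gives 4-ethyl-7-iodoheptanoic acid.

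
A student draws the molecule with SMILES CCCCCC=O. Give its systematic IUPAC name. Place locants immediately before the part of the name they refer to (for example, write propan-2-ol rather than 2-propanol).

hexanal

The longest chain bearing the –CHO group is 6 carbons long (hexane).
The highest-priority functional group is an aldehyde (terminal –CHO), so the name ends in -al.
Number the chain so that the aldehyde carbon is C-1 by definition.
Assembling the pieces gives hexanal.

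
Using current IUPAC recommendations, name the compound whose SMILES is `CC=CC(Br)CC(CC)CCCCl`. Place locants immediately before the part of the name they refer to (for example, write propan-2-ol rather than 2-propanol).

4-bromo-9-chloro-6-ethylnon-2-ene

Counting along the main chain through the multiple bond gives 9 carbons: the parent is nonane.
There is one C=C double bond, indicated by the ending -ene.
Number the chain so that numbering from this end puts the double bond at C-2 rather than C-7.
That gives the double bond between C-2 and C-3; a bromo group at C-4; a chloro group at C-9; an ethyl group at C-6.
The substituents are ordered alphabetically, ignoring any di-/tri- multipliers.
Assembling the pieces gives 4-bromo-9-chloro-6-ethylnon-2-ene.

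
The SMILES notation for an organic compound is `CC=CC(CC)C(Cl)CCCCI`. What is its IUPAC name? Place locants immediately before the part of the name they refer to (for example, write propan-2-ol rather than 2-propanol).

Counting along the main chain through the multiple bond gives 9 carbons: the parent is nonane.
A C=C double bond in the chain gives the infix -ene-.
Number the chain so that numbering from this end puts the double bond at C-2 rather than C-7.
With this numbering: the double bond between C-2 and C-3; a chloro group at C-5; an ethyl group at C-4; an iodo group at C-9.
Prefixes are listed alphabetically: chloro, ethyl, iodo.
Assembling the pieces gives 5-chloro-4-ethyl-9-iodonon-2-ene.

5-chloro-4-ethyl-9-iodonon-2-ene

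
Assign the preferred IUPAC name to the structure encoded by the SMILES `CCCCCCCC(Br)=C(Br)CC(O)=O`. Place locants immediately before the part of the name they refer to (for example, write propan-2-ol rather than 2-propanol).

The longest carbon chain that includes the –COOH group and the multiple bond has 11 carbons, so the parent hydride is undecane.
A carboxylic acid (terminal –COOH) is the principal characteristic group, giving the suffix -oic acid.
A C=C double bond in the chain gives the infix -ene-.
Choose the numbering such that the carboxylic acid carbon is C-1 by definition.
This places the double bond between C-3 and C-4; bromo groups at C-3 and C-4.
Putting it together: 3,4-dibromoundec-3-enoic acid.

3,4-dibromoundec-3-enoic acid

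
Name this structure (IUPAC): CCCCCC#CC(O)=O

The longest carbon chain that includes the –COOH group and the multiple bond has 8 carbons, so the parent hydride is octane.
The principal characteristic group is a carboxylic acid (terminal –COOH), named with the suffix -oic acid.
A C≡C triple bond in the chain gives the infix -yne-.
Choose the numbering such that the carboxylic acid carbon is C-1 by definition.
With this numbering: the triple bond between C-2 and C-3.
The name is oct-2-ynoic acid.

oct-2-ynoic acid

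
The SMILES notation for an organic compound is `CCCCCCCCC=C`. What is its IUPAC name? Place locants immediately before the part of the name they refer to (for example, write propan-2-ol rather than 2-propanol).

dec-1-ene

Counting along the main chain through the multiple bond gives 10 carbons: the parent is decane.
A C=C double bond in the chain gives the infix -ene-.
The numbering direction is chosen so that numbering from this end puts the double bond at C-1 rather than C-9.
That gives the double bond between C-1 and C-2.
The name is dec-1-ene.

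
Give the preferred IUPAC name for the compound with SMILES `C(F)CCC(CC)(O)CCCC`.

Counting along the main chain through the –OH group gives 8 carbons: the parent is octane.
An alcohol (–OH) is the principal characteristic group, giving the suffix -ol.
The numbering direction is chosen so that numbering from this end puts the hydroxyl group at C-4 rather than C-5.
This places the hydroxyl at C-4; an ethyl group at C-4; a fluoro group at C-1.
The substituents are ordered alphabetically, ignoring any di-/tri- multipliers.
Putting it together: 4-ethyl-1-fluorooctan-4-ol.

4-ethyl-1-fluorooctan-4-ol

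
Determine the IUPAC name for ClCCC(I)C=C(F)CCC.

1-chloro-5-fluoro-3-iodooct-4-ene

Counting along the main chain through the multiple bond gives 8 carbons: the parent is octane.
The chain contains a C=C double bond, so the unsaturation ending is -ene.
The numbering direction is chosen so that the substituent locant set {1,3,5} is lower than {4,6,8} at the first point of difference.
That gives the double bond between C-4 and C-5; a chloro group at C-1; a fluoro group at C-5; an iodo group at C-3.
Substituent prefixes are cited in alphabetical order (multiplying prefixes like di-/tri- are ignored for ordering).
The name is 1-chloro-5-fluoro-3-iodooct-4-ene.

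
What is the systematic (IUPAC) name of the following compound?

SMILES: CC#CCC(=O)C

The longest carbon chain that includes the carbonyl and the multiple bond has 6 carbons, so the parent hydride is hexane.
The highest-priority functional group is a ketone (C=O on an internal carbon), so the name ends in -one.
There is one C≡C triple bond, indicated by the ending -yne.
Number the chain so that numbering from this end puts the carbonyl group at C-2 rather than C-5.
With this numbering: the carbonyl at C-2; the triple bond between C-4 and C-5.
Assembling the pieces gives hex-4-yn-2-one.

hex-4-yn-2-one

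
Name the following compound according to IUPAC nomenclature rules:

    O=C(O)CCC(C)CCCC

4-methyloctanoic acid

The longest chain bearing the –COOH group is 8 carbons long (octane).
The principal characteristic group is a carboxylic acid (terminal –COOH), named with the suffix -oic acid.
Choose the numbering such that the carboxylic acid carbon is C-1 by definition.
With this numbering: a methyl group at C-4.
The name is 4-methyloctanoic acid.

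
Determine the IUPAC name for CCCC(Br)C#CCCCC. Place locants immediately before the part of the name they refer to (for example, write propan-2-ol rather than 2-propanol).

4-bromodec-5-yne

Counting along the main chain through the multiple bond gives 10 carbons: the parent is decane.
The chain contains a C≡C triple bond, so the unsaturation ending is -yne.
Choose the numbering such that the substituent locant set {4} is lower than {7} at the first point of difference.
With this numbering: the triple bond between C-5 and C-6; a bromo group at C-4.
The name is 4-bromodec-5-yne.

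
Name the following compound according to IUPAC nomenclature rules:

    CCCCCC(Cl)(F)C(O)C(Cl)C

The longest chain bearing the –OH group is 9 carbons long (nonane).
The principal characteristic group is an alcohol (–OH), named with the suffix -ol.
Choose the numbering such that numbering from this end puts the hydroxyl group at C-3 rather than C-7.
That gives the hydroxyl at C-3; chloro groups at C-2 and C-4; a fluoro group at C-4.
The substituents are ordered alphabetically, ignoring any di-/tri- multipliers.
The name is 2,4-dichloro-4-fluorononan-3-ol.

2,4-dichloro-4-fluorononan-3-ol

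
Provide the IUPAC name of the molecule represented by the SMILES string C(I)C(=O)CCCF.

5-fluoro-1-iodopentan-2-one

Counting along the main chain through the carbonyl gives 5 carbons: the parent is pentane.
A ketone (C=O on an internal carbon) is the principal characteristic group, giving the suffix -one.
Choose the numbering such that numbering from this end puts the carbonyl group at C-2 rather than C-4.
That gives the carbonyl at C-2; a fluoro group at C-5; an iodo group at C-1.
The substituents are ordered alphabetically, ignoring any di-/tri- multipliers.
The name is 5-fluoro-1-iodopentan-2-one.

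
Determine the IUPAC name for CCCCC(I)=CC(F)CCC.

4-fluoro-6-iododec-5-ene

The longest carbon chain that includes the multiple bond has 10 carbons, so the parent hydride is decane.
The chain contains a C=C double bond, so the unsaturation ending is -ene.
Number the chain so that the substituent locant set {4,6} is lower than {5,7} at the first point of difference.
That gives the double bond between C-5 and C-6; a fluoro group at C-4; an iodo group at C-6.
Substituent prefixes are cited in alphabetical order (multiplying prefixes like di-/tri- are ignored for ordering).
Assembling the pieces gives 4-fluoro-6-iododec-5-ene.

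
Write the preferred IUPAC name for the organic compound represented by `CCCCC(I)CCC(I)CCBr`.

The parent chain contains 10 carbons (decane).
Number the chain so that the substituent locant set {1,3,6} is lower than {5,8,10} at the first point of difference.
With this numbering: a bromo group at C-1; iodo groups at C-3 and C-6.
Substituent prefixes are cited in alphabetical order (multiplying prefixes like di-/tri- are ignored for ordering).
Assembling the pieces gives 1-bromo-3,6-diiododecane.

1-bromo-3,6-diiododecane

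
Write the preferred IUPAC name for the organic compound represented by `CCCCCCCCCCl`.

The longest continuous carbon chain has 9 atoms, so the parent hydride is nonane.
Number the chain so that the substituent locant set {1} is lower than {9} at the first point of difference.
That gives a chloro group at C-1.
The name is 1-chlorononane.

1-chlorononane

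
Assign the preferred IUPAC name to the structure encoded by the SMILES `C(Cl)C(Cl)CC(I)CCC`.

The longest carbon chain is 7 atoms: the parent is heptane.
Choose the numbering such that the substituent locant set {1,2,4} is lower than {4,6,7} at the first point of difference.
With this numbering: chloro groups at C-1 and C-2; an iodo group at C-4.
Substituent prefixes are cited in alphabetical order (multiplying prefixes like di-/tri- are ignored for ordering).
Assembling the pieces gives 1,2-dichloro-4-iodoheptane.

1,2-dichloro-4-iodoheptane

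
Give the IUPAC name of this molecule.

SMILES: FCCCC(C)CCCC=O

8-fluoro-5-methyloctanal

The longest chain bearing the –CHO group is 8 carbons long (octane).
An aldehyde (terminal –CHO) is the principal characteristic group, giving the suffix -al.
Choose the numbering such that the aldehyde carbon is C-1 by definition.
With this numbering: a fluoro group at C-8; a methyl group at C-5.
Substituent prefixes are cited in alphabetical order (multiplying prefixes like di-/tri- are ignored for ordering).
Putting it together: 8-fluoro-5-methyloctanal.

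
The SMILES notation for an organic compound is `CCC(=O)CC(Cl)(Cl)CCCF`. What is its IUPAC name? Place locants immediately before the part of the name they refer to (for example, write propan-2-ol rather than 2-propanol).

The longest carbon chain that includes the carbonyl has 8 carbons, so the parent hydride is octane.
The principal characteristic group is a ketone (C=O on an internal carbon), named with the suffix -one.
Choose the numbering such that numbering from this end puts the carbonyl group at C-3 rather than C-6.
That gives the carbonyl at C-3; two chloro groups at C-5; a fluoro group at C-8.
The substituents are ordered alphabetically, ignoring any di-/tri- multipliers.
The name is 5,5-dichloro-8-fluorooctan-3-one.

5,5-dichloro-8-fluorooctan-3-one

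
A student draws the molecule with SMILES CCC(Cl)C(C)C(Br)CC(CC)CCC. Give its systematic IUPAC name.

5-bromo-3-chloro-7-ethyl-4-methyldecane

The parent chain contains 10 carbons (decane).
Choose the numbering such that the substituent locant set {3,4,5,7} is lower than {4,6,7,8} at the first point of difference.
With this numbering: a bromo group at C-5; a chloro group at C-3; an ethyl group at C-7; a methyl group at C-4.
Prefixes are listed alphabetically: bromo, chloro, ethyl, methyl.
The name is 5-bromo-3-chloro-7-ethyl-4-methyldecane.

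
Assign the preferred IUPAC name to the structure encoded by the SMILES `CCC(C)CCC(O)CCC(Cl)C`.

The longest carbon chain that includes the –OH group has 10 carbons, so the parent hydride is decane.
An alcohol (–OH) is the principal characteristic group, giving the suffix -ol.
Choose the numbering such that numbering from this end puts the hydroxyl group at C-5 rather than C-6.
This places the hydroxyl at C-5; a chloro group at C-2; a methyl group at C-8.
Prefixes are listed alphabetically: chloro, methyl.
Assembling the pieces gives 2-chloro-8-methyldecan-5-ol.

2-chloro-8-methyldecan-5-ol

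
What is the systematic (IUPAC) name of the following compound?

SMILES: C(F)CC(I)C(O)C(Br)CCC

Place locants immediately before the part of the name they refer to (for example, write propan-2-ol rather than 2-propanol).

5-bromo-1-fluoro-3-iodooctan-4-ol

The longest carbon chain that includes the –OH group has 8 carbons, so the parent hydride is octane.
An alcohol (–OH) is the principal characteristic group, giving the suffix -ol.
Number the chain so that numbering from this end puts the hydroxyl group at C-4 rather than C-5.
This places the hydroxyl at C-4; a bromo group at C-5; a fluoro group at C-1; an iodo group at C-3.
Substituent prefixes are cited in alphabetical order (multiplying prefixes like di-/tri- are ignored for ordering).
Assembling the pieces gives 5-bromo-1-fluoro-3-iodooctan-4-ol.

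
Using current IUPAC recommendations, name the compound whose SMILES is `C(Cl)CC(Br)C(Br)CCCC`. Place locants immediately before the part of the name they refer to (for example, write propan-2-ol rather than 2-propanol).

The longest carbon chain is 8 atoms: the parent is octane.
Number the chain so that the substituent locant set {1,3,4} is lower than {5,6,8} at the first point of difference.
That gives bromo groups at C-3 and C-4; a chloro group at C-1.
Substituent prefixes are cited in alphabetical order (multiplying prefixes like di-/tri- are ignored for ordering).
The name is 3,4-dibromo-1-chlorooctane.

3,4-dibromo-1-chlorooctane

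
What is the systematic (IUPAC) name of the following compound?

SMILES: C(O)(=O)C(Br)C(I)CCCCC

2-bromo-3-iodooctanoic acid

The longest carbon chain that includes the –COOH group has 8 carbons, so the parent hydride is octane.
The highest-priority functional group is a carboxylic acid (terminal –COOH), so the name ends in -oic acid.
Choose the numbering such that the carboxylic acid carbon is C-1 by definition.
With this numbering: a bromo group at C-2; an iodo group at C-3.
Prefixes are listed alphabetically: bromo, iodo.
The name is 2-bromo-3-iodooctanoic acid.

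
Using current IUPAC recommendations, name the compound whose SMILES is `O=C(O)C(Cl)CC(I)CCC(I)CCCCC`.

Counting along the main chain through the –COOH group gives 12 carbons: the parent is dodecane.
The principal characteristic group is a carboxylic acid (terminal –COOH), named with the suffix -oic acid.
Choose the numbering such that the carboxylic acid carbon is C-1 by definition.
With this numbering: a chloro group at C-2; iodo groups at C-4 and C-7.
Substituent prefixes are cited in alphabetical order (multiplying prefixes like di-/tri- are ignored for ordering).
Putting it together: 2-chloro-4,7-diiodododecanoic acid.

2-chloro-4,7-diiodododecanoic acid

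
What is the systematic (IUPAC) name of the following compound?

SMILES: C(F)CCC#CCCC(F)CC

The longest carbon chain that includes the multiple bond has 10 carbons, so the parent hydride is decane.
A C≡C triple bond in the chain gives the infix -yne-.
The numbering direction is chosen so that numbering from this end puts the triple bond at C-4 rather than C-6.
With this numbering: the triple bond between C-4 and C-5; fluoro groups at C-1 and C-8.
Assembling the pieces gives 1,8-difluorodec-4-yne.

1,8-difluorodec-4-yne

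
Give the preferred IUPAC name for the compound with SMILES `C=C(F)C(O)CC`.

The longest carbon chain that includes the –OH group and the multiple bond has 5 carbons, so the parent hydride is pentane.
The principal characteristic group is an alcohol (–OH), named with the suffix -ol.
A C=C double bond in the chain gives the infix -ene-.
The numbering direction is chosen so that numbering from this end puts the double bond at C-1 rather than C-4.
This places the hydroxyl at C-3; the double bond between C-1 and C-2; a fluoro group at C-2.
Putting it together: 2-fluoropent-1-en-3-ol.

2-fluoropent-1-en-3-ol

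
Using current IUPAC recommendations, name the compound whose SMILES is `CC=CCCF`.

The longest carbon chain that includes the multiple bond has 5 carbons, so the parent hydride is pentane.
The chain contains a C=C double bond, so the unsaturation ending is -ene.
Number the chain so that numbering from this end puts the double bond at C-2 rather than C-3.
With this numbering: the double bond between C-2 and C-3; a fluoro group at C-5.
Putting it together: 5-fluoropent-2-ene.

5-fluoropent-2-ene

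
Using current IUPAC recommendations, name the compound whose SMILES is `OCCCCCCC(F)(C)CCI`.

The longest carbon chain that includes the –OH group has 9 carbons, so the parent hydride is nonane.
The principal characteristic group is an alcohol (–OH), named with the suffix -ol.
The numbering direction is chosen so that numbering from this end puts the hydroxyl group at C-1 rather than C-9.
That gives the hydroxyl at C-1; a fluoro group at C-7; an iodo group at C-9; a methyl group at C-7.
Substituent prefixes are cited in alphabetical order (multiplying prefixes like di-/tri- are ignored for ordering).
Putting it together: 7-fluoro-9-iodo-7-methylnonan-1-ol.

7-fluoro-9-iodo-7-methylnonan-1-ol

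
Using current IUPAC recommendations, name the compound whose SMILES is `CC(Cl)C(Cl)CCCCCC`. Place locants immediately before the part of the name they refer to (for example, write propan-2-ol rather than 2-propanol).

2,3-dichlorononane

The longest carbon chain is 9 atoms: the parent is nonane.
The numbering direction is chosen so that the substituent locant set {2,3} is lower than {7,8} at the first point of difference.
That gives chloro groups at C-2 and C-3.
Assembling the pieces gives 2,3-dichlorononane.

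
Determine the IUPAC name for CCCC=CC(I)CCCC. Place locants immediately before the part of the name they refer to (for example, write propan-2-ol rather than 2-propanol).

6-iododec-4-ene

The longest carbon chain that includes the multiple bond has 10 carbons, so the parent hydride is decane.
The chain contains a C=C double bond, so the unsaturation ending is -ene.
Number the chain so that numbering from this end puts the double bond at C-4 rather than C-6.
This places the double bond between C-4 and C-5; an iodo group at C-6.
Putting it together: 6-iododec-4-ene.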